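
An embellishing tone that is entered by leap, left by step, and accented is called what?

Appoggiatura.

Approach: by leap. Departure: by step. Metric position: strong.
Leap in, step out, in a metrically strong position — an appoggiatura. (It is the mirror image of the escape tone, which steps in and leaps out from a weak position.)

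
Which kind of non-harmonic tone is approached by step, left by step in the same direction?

Approach: by step. Departure: by step, continuing in the same direction.
Stepwise on both sides with no change of direction means the note fills in the space between two different chord tones — a passing tone. (Had it turned back to its starting note it would be a neighbor tone instead.)

Passing tone.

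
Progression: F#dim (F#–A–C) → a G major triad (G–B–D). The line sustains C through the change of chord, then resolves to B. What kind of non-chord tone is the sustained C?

The harmony at that moment is G major triad (G, B, D); C is not a chord tone.
It is held over (the same pitch as the preceding C) and left by step down to B.
Held over from the previous chord and resolving down by step — a suspension.

C is a suspension.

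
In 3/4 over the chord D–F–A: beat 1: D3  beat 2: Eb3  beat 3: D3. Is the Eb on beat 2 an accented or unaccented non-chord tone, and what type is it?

The harmony at that moment is D minor triad (D, F, A); Eb3 is not a chord tone.
It is approached by step up from D3 and left by step down to D3.
Step away and step back to the same note — a neighbor tone (upper neighbor).
It falls on a weak beat, so it is unaccented.

Unaccented neighbor tone.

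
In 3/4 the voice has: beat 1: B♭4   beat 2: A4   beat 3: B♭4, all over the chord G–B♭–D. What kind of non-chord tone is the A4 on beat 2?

Lower neighbor tone.

The harmony at that moment is G minor triad (G, B♭, D); A4 is not a chord tone.
It is approached by step down from B♭4 and left by step up to B♭4.
Step away and step back to the same note — a neighbor tone (lower neighbor).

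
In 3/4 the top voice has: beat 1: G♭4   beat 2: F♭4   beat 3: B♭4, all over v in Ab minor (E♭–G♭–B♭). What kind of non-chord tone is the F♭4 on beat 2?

Escape tone.

The harmony at that moment is E♭ minor triad (E♭, G♭, B♭); F♭4 is not a chord tone.
It is approached by step down from G♭4 and left by leap up to B♭4.
Step in, leap out, on a weak beat — an escape tone.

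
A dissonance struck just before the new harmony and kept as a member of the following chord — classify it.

Anticipation.

Approach: ahead of the chord change (typically by step), so it is dissonant against the current harmony. Departure: none — the same pitch is restated or held and is a chord tone of the new harmony.
Dissonant first, consonant once the harmony catches up: the note simply arrives early — an anticipation. (The reverse timing, consonant first and dissonant after the change, would be a suspension or retardation.)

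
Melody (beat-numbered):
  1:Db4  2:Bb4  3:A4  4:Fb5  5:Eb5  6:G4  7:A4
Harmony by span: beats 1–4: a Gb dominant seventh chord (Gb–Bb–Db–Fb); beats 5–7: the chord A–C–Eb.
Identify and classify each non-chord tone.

A4 (beat 3) — escape tone; G4 (beat 6) — appoggiatura.

The harmony at that moment is Gb dominant seventh chord (Gb, Bb, Db, Fb); A4 is not a chord tone.
It is approached by step down from Bb4 and left by leap up to Fb5.
Step in, leap out — an escape tone.
The harmony at that moment is A diminished triad (A, C, Eb); G4 is not a chord tone.
It is approached by leap down from Eb5 and left by step up to A4.
Leap in, step out — an appoggiatura.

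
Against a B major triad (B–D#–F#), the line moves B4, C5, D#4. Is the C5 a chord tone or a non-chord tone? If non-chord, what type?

Non-chord tone — an escape tone.

The harmony at that moment is B major triad (B, D#, F#); C5 is not a chord tone.
It is approached by step up from B4 and left by leap down to D#4.
Step in, leap out — an escape tone.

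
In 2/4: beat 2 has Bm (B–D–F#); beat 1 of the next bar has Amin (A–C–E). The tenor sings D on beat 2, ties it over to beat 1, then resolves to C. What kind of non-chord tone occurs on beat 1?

The harmony at that moment is A minor triad (A, C, E); D is not a chord tone.
It is held over (the same pitch as the preceding D) and left by step down to C.
Held over from the previous chord and resolving down by step — a suspension.

Suspension.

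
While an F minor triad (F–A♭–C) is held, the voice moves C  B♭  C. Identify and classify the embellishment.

The harmony at that moment is F minor triad (F, A♭, C); B♭ is not a chord tone.
It is approached by step down from C and left by step up to C.
Step away and step back to the same note — a neighbor tone (lower neighbor).

B♭ is a neighbor tone.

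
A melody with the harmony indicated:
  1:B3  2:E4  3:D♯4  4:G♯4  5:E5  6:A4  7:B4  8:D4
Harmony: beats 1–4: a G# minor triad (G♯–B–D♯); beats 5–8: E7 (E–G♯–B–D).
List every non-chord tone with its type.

E4 (beat 2) — appoggiatura; A4 (beat 6) — appoggiatura.

The harmony at that moment is G♯ minor triad (G♯, B, D♯); E4 is not a chord tone.
It is approached by leap up from B3 and left by step down to D♯4.
Leap in, step out — an appoggiatura.
The harmony at that moment is E dominant seventh chord (E, G♯, B, D); A4 is not a chord tone.
It is approached by leap down from E5 and left by step up to B4.
Leap in, step out — an appoggiatura.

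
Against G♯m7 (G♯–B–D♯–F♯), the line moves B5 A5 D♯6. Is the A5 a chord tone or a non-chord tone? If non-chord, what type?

Non-chord tone — an escape tone.

The harmony at that moment is G♯ minor seventh chord (G♯, B, D♯, F♯); A5 is not a chord tone.
It is approached by step down from B5 and left by leap up to D♯6.
Step in, leap out — an escape tone.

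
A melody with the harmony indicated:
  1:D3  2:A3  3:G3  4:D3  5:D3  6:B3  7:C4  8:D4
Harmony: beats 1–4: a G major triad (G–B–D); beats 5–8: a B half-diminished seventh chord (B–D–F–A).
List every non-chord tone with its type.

The harmony at that moment is G major triad (G, B, D); A3 is not a chord tone.
It is approached by leap up from D3 and left by step down to G3.
Leap in, step out — an appoggiatura.
The harmony at that moment is B half-diminished seventh chord (B, D, F, A); C4 is not a chord tone.
It is approached by step up from B3 and left by step up to D4.
Step in, step out in the same direction — a passing tone.

A3 (beat 2) — appoggiatura; C4 (beat 7) — passing tone.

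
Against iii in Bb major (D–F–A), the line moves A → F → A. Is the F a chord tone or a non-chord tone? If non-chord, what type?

D minor triad contains D, F, A; F is the third, so it is a chord tone.

Chord tone (the third of D minor triad).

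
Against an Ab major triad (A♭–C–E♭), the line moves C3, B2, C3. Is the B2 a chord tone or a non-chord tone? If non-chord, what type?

Non-chord tone — a neighbor tone.

The harmony at that moment is A♭ major triad (A♭, C, E♭); B2 is not a chord tone.
It is approached by step down from C3 and left by step up to C3.
Step away and step back to the same note — a neighbor tone (lower neighbor).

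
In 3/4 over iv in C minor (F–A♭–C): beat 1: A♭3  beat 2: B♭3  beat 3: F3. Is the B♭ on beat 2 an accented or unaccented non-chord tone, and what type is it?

The harmony at that moment is F minor triad (F, A♭, C); B♭3 is not a chord tone.
It is approached by step up from A♭3 and left by leap down to F3.
Step in, leap out — an escape tone.
It falls on a weak beat, so it is unaccented.

Unaccented escape tone.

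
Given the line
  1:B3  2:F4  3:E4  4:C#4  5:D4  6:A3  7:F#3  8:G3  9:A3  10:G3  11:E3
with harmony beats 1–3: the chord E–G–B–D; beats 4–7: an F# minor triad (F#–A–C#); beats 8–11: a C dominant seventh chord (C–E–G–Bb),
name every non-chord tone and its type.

F4 (beat 2) — appoggiatura; D4 (beat 5) — escape tone; A3 (beat 9) — neighbor tone.

The harmony at that moment is E minor seventh chord (E, G, B, D); F4 is not a chord tone.
It is approached by leap up from B3 and left by step down to E4.
Leap in, step out — an appoggiatura.
The harmony at that moment is F# minor triad (F#, A, C#); D4 is not a chord tone.
It is approached by step up from C#4 and left by leap down to A3.
Step in, leap out — an escape tone.
The harmony at that moment is C dominant seventh chord (C, E, G, Bb); A3 is not a chord tone.
It is approached by step up from G3 and left by step down to G3.
Step away and step back to the same note — a neighbor tone (upper neighbor).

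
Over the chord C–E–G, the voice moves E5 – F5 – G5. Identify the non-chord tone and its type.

F5 is a passing tone.

The harmony at that moment is C major triad (C, E, G); F5 is not a chord tone.
It is approached by step up from E5 and left by step up to G5.
Step in, step out in the same direction — a passing tone.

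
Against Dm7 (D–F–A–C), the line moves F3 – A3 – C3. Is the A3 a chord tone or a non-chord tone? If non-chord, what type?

D minor seventh chord contains D, F, A, C; A is the fifth, so it is a chord tone.

Chord tone (the fifth of D minor seventh chord).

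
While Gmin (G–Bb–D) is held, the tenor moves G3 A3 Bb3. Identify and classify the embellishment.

The harmony at that moment is G minor triad (G, Bb, D); A3 is not a chord tone.
It is approached by step up from G3 and left by step up to Bb3.
Step in, step out in the same direction — a passing tone.

A3 is a passing tone.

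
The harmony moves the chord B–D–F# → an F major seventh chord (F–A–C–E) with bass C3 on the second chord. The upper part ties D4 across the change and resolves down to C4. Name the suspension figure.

At the second chord the bass is C3. The suspended D4 lies a ninth above the bass; after resolving down by step to C4, the interval above the bass becomes an octave.
Suspension figures are named by those two intervals: 9–8.

9–8 suspension.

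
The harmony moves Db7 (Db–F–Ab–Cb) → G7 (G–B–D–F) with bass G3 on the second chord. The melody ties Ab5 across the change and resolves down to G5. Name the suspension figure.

At the second chord the bass is G3. The suspended Ab5 lies a ninth above the bass; after resolving down by step to G5, the interval above the bass becomes an octave.
Suspension figures are named by those two intervals: 9–8.

9–8 suspension.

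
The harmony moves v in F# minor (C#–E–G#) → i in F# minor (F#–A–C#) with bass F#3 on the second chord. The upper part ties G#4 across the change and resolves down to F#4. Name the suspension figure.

At the second chord the bass is F#3. The suspended G#4 lies a ninth above the bass; after resolving down by step to F#4, the interval above the bass becomes an octave.
Suspension figures are named by those two intervals: 9–8.

9–8 suspension.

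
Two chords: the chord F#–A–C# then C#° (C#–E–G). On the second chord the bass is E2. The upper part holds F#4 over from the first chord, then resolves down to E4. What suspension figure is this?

At the second chord the bass is E2. The suspended F#4 lies a ninth above the bass; after resolving down by step to E4, the interval above the bass becomes an octave.
Suspension figures are named by those two intervals: 9–8.

9–8 suspension.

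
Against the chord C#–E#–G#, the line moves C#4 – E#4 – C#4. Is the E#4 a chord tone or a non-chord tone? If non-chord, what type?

C# major triad contains C#, E#, G#; E# is the third, so it is a chord tone.

Chord tone (the third of C# major triad).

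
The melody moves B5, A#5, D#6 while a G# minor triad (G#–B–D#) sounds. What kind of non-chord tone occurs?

A#5 is an escape tone.

The harmony at that moment is G# minor triad (G#, B, D#); A#5 is not a chord tone.
It is approached by step down from B5 and left by leap up to D#6.
Step in, leap out — an escape tone.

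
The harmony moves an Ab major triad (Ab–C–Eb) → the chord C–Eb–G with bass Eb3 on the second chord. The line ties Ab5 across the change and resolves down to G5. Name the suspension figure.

At the second chord the bass is Eb3. The suspended Ab5 lies a fourth above the bass; after resolving down by step to G5, the interval above the bass becomes a third.
Suspension figures are named by those two intervals: 4–3.

4–3 suspension.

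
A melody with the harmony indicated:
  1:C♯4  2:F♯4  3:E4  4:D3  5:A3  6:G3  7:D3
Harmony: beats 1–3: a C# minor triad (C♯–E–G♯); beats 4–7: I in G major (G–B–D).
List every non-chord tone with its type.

The harmony at that moment is C♯ minor triad (C♯, E, G♯); F♯4 is not a chord tone.
It is approached by leap up from C♯4 and left by step down to E4.
Leap in, step out — an appoggiatura.
The harmony at that moment is G major triad (G, B, D); A3 is not a chord tone.
It is approached by leap up from D3 and left by step down to G3.
Leap in, step out — an appoggiatura.

F♯4 (beat 2) — appoggiatura; A3 (beat 5) — appoggiatura.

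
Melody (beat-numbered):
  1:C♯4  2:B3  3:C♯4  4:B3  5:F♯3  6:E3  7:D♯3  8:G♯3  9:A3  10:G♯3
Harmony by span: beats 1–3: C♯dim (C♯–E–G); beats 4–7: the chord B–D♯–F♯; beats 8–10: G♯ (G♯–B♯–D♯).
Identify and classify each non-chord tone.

The harmony at that moment is C♯ diminished triad (C♯, E, G); B3 is not a chord tone.
It is approached by step down from C♯4 and left by step up to C♯4.
Step away and step back to the same note — a neighbor tone (lower neighbor).
The harmony at that moment is B major triad (B, D♯, F♯); E3 is not a chord tone.
It is approached by step down from F♯3 and left by step down to D♯3.
Step in, step out in the same direction — a passing tone.
The harmony at that moment is G♯ major triad (G♯, B♯, D♯); A3 is not a chord tone.
It is approached by step up from G♯3 and left by step down to G♯3.
Step away and step back to the same note — a neighbor tone (upper neighbor).

B3 (beat 2) — neighbor tone; E3 (beat 6) — passing tone; A3 (beat 9) — neighbor tone.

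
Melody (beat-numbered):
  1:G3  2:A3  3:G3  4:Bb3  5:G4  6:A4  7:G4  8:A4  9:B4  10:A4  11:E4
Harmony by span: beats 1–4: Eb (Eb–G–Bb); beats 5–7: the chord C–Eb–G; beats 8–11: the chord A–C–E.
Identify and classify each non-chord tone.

A3 (beat 2) — neighbor tone; A4 (beat 6) — neighbor tone; B4 (beat 9) — neighbor tone.

The harmony at that moment is Eb major triad (Eb, G, Bb); A3 is not a chord tone.
It is approached by step up from G3 and left by step down to G3.
Step away and step back to the same note — a neighbor tone (upper neighbor).
The harmony at that moment is C minor triad (C, Eb, G); A4 is not a chord tone.
It is approached by step up from G4 and left by step down to G4.
Step away and step back to the same note — a neighbor tone (upper neighbor).
The harmony at that moment is A minor triad (A, C, E); B4 is not a chord tone.
It is approached by step up from A4 and left by step down to A4.
Step away and step back to the same note — a neighbor tone (upper neighbor).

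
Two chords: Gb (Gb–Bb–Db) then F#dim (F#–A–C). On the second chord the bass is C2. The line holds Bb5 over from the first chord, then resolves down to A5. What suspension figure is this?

At the second chord the bass is C2. The suspended Bb5 lies a seventh above the bass; after resolving down by step to A5, the interval above the bass becomes a sixth.
Suspension figures are named by those two intervals: 7–6.

7–6 suspension.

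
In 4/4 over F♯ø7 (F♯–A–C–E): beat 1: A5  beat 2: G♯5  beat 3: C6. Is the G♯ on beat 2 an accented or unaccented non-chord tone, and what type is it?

Unaccented escape tone.

The harmony at that moment is F♯ half-diminished seventh chord (F♯, A, C, E); G♯5 is not a chord tone.
It is approached by step down from A5 and left by leap up to C6.
Step in, leap out — an escape tone.
It falls on a weak beat, so it is unaccented.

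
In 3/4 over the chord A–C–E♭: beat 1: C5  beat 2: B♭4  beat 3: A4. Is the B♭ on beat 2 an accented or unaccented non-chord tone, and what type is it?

Unaccented passing tone.

The harmony at that moment is A diminished triad (A, C, E♭); B♭4 is not a chord tone.
It is approached by step down from C5 and left by step down to A4.
Step in, step out in the same direction — a passing tone.
It falls on a weak beat, so it is unaccented.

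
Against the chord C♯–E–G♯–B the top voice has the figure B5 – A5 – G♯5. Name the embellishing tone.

The harmony at that moment is C♯ minor seventh chord (C♯, E, G♯, B); A5 is not a chord tone.
It is approached by step down from B5 and left by step down to G♯5.
Step in, step out in the same direction — a passing tone.

A5 is a passing tone.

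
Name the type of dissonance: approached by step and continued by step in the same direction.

Passing tone.

Approach: by step. Departure: by step, continuing in the same direction.
Stepwise on both sides with no change of direction means the note fills in the space between two different chord tones — a passing tone. (Had it turned back to its starting note it would be a neighbor tone instead.)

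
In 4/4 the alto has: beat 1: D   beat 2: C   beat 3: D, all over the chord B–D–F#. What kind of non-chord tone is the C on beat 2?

Lower neighbor tone.

The harmony at that moment is B minor triad (B, D, F#); C is not a chord tone.
It is approached by step down from D and left by step up to D.
Step away and step back to the same note — a neighbor tone (lower neighbor).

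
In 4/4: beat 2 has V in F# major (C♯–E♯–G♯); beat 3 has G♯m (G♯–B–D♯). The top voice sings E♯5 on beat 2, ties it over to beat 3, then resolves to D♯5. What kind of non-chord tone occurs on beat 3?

Suspension.

The harmony at that moment is G♯ minor triad (G♯, B, D♯); E♯5 is not a chord tone.
It is held over (the same pitch as the preceding E♯5) and left by step down to D♯5.
Held over from the previous chord and resolving down by step — a suspension.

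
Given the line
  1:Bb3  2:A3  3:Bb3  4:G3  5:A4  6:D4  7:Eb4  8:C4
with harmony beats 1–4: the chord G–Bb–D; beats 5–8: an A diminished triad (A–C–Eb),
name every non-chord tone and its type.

A3 (beat 2) — neighbor tone; D4 (beat 6) — appoggiatura.

The harmony at that moment is G minor triad (G, Bb, D); A3 is not a chord tone.
It is approached by step down from Bb3 and left by step up to Bb3.
Step away and step back to the same note — a neighbor tone (lower neighbor).
The harmony at that moment is A diminished triad (A, C, Eb); D4 is not a chord tone.
It is approached by leap down from A4 and left by step up to Eb4.
Leap in, step out — an appoggiatura.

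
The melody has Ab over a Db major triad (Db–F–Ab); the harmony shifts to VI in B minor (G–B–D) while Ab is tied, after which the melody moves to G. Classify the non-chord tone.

Ab is a suspension.

The harmony at that moment is G major triad (G, B, D); Ab is not a chord tone.
It is held over (the same pitch as the preceding Ab) and left by step down to G.
Held over from the previous chord and resolving down by step — a suspension.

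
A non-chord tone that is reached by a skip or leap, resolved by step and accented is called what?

Approach: by leap. Departure: by step. Metric position: strong.
Leap in, step out, in a metrically strong position — an appoggiatura. (It is the mirror image of the escape tone, which steps in and leaps out from a weak position.)

Appoggiatura.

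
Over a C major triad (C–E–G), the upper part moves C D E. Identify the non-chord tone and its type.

D is a passing tone.

The harmony at that moment is C major triad (C, E, G); D is not a chord tone.
It is approached by step up from C and left by step up to E.
Step in, step out in the same direction — a passing tone.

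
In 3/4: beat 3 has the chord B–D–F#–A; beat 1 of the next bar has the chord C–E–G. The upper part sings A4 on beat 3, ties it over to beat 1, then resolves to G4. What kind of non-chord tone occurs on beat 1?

Suspension.

The harmony at that moment is C major triad (C, E, G); A4 is not a chord tone.
It is held over (the same pitch as the preceding A4) and left by step down to G4.
Held over from the previous chord and resolving down by step — a suspension.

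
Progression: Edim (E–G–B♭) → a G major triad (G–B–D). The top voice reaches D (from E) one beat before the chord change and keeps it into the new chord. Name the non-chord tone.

D is an anticipation.

The harmony at that moment is E diminished triad (E, G, B♭); D is not a chord tone.
It is approached by step down from E and then sustained as the same pitch into the next harmony.
Arriving early and becoming a chord tone when the harmony changes — an anticipation.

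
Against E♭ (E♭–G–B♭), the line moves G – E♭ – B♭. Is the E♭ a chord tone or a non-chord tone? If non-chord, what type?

Chord tone (the root of Eb major triad).

Eb major triad contains E♭, G, B♭; E♭ is the root, so it is a chord tone.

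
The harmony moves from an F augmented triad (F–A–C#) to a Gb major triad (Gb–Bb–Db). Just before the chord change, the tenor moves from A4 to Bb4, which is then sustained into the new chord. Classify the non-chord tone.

Bb4 is an anticipation.

The harmony at that moment is F augmented triad (F, A, C#); Bb4 is not a chord tone.
It is approached by step up from A4 and then sustained as the same pitch into the next harmony.
Arriving early and becoming a chord tone when the harmony changes — an anticipation.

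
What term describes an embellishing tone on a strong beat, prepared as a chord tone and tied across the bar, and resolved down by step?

Approach: by preparation — the pitch is first a chord tone, then held (tied or repeated) while the harmony changes under it. Departure: down by step. Metric position: strong.
A prepared dissonance that resolves downward by step — a suspension. (The same figure resolving upward would be a retardation.)

Suspension.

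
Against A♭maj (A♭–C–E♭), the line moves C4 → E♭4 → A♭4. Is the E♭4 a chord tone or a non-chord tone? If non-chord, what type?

Ab major triad contains A♭, C, E♭; E♭ is the fifth, so it is a chord tone.

Chord tone (the fifth of Ab major triad).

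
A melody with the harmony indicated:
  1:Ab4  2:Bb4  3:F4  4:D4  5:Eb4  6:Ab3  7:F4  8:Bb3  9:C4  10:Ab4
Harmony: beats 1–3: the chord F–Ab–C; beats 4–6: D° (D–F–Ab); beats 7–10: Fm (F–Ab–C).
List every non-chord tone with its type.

Bb4 (beat 2) — escape tone; Eb4 (beat 5) — escape tone; Bb3 (beat 8) — appoggiatura.

The harmony at that moment is F minor triad (F, Ab, C); Bb4 is not a chord tone.
It is approached by step up from Ab4 and left by leap down to F4.
Step in, leap out — an escape tone.
The harmony at that moment is D diminished triad (D, F, Ab); Eb4 is not a chord tone.
It is approached by step up from D4 and left by leap down to Ab3.
Step in, leap out — an escape tone.
The harmony at that moment is F minor triad (F, Ab, C); Bb3 is not a chord tone.
It is approached by leap down from F4 and left by step up to C4.
Leap in, step out — an appoggiatura.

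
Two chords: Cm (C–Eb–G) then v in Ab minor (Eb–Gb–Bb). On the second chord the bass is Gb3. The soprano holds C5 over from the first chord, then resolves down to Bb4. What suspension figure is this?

4–3 suspension.

At the second chord the bass is Gb3. The suspended C5 lies a fourth above the bass; after resolving down by step to Bb4, the interval above the bass becomes a third.
Suspension figures are named by those two intervals: 4–3.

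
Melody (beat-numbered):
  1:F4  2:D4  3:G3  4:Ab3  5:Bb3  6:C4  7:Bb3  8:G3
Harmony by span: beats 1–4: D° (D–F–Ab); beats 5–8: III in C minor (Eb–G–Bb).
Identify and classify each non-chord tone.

G3 (beat 3) — appoggiatura; C4 (beat 6) — neighbor tone.

The harmony at that moment is D diminished triad (D, F, Ab); G3 is not a chord tone.
It is approached by leap down from D4 and left by step up to Ab3.
Leap in, step out — an appoggiatura.
The harmony at that moment is Eb major triad (Eb, G, Bb); C4 is not a chord tone.
It is approached by step up from Bb3 and left by step down to Bb3.
Step away and step back to the same note — a neighbor tone (upper neighbor).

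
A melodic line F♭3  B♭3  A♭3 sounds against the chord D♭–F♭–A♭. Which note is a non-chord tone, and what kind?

B♭3 is an appoggiatura.

The harmony at that moment is D♭ minor triad (D♭, F♭, A♭); B♭3 is not a chord tone.
It is approached by leap up from F♭3 and left by step down to A♭3.
Leap in, step out — an appoggiatura.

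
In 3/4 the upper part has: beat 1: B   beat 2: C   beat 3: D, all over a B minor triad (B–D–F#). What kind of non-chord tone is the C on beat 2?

Passing tone.

The harmony at that moment is B minor triad (B, D, F#); C is not a chord tone.
It is approached by step up from B and left by step up to D.
Step in, step out in the same direction — a passing tone.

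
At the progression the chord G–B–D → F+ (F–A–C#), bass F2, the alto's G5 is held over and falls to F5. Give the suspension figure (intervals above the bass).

9–8 suspension.

At the second chord the bass is F2. The suspended G5 lies a ninth above the bass; after resolving down by step to F5, the interval above the bass becomes an octave.
Suspension figures are named by those two intervals: 9–8.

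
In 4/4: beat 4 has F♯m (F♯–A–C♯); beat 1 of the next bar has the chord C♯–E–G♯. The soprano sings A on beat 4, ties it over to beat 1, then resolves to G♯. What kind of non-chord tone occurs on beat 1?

The harmony at that moment is C♯ minor triad (C♯, E, G♯); A is not a chord tone.
It is held over (the same pitch as the preceding A) and left by step down to G♯.
Held over from the previous chord and resolving down by step — a suspension.

Suspension.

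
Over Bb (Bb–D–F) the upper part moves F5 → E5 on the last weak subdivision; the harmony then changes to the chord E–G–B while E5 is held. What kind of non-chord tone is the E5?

The harmony at that moment is Bb major triad (Bb, D, F); E5 is not a chord tone.
It is approached by step down from F5 and then sustained as the same pitch into the next harmony.
Arriving early and becoming a chord tone when the harmony changes — an anticipation.

E5 is an anticipation.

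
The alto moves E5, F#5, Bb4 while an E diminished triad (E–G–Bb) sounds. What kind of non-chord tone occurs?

The harmony at that moment is E diminished triad (E, G, Bb); F#5 is not a chord tone.
It is approached by step up from E5 and left by leap down to Bb4.
Step in, leap out — an escape tone.

F#5 is an escape tone.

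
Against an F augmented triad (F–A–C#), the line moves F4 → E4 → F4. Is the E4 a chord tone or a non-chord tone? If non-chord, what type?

The harmony at that moment is F augmented triad (F, A, C#); E4 is not a chord tone.
It is approached by step down from F4 and left by step up to F4.
Step away and step back to the same note — a neighbor tone (lower neighbor).

Non-chord tone — a neighbor tone.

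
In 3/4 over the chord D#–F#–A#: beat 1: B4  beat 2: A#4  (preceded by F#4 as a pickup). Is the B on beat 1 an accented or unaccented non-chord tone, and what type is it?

Accented appoggiatura.

The harmony at that moment is D# minor triad (D#, F#, A#); B4 is not a chord tone.
It is approached by leap up from F#4 and left by step down to A#4.
Leap in, step out — an appoggiatura.
It falls on the downbeat, so it is accented.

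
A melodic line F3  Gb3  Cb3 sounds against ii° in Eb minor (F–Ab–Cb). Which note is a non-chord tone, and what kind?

Gb3 is an escape tone.

The harmony at that moment is F diminished triad (F, Ab, Cb); Gb3 is not a chord tone.
It is approached by step up from F3 and left by leap down to Cb3.
Step in, leap out — an escape tone.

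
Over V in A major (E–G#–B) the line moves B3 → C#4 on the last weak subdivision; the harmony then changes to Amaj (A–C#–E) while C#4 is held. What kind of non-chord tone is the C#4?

C#4 is an anticipation.

The harmony at that moment is E major triad (E, G#, B); C#4 is not a chord tone.
It is approached by step up from B3 and then sustained as the same pitch into the next harmony.
Arriving early and becoming a chord tone when the harmony changes — an anticipation.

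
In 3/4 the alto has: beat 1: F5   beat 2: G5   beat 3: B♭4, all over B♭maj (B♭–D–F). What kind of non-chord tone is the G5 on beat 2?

The harmony at that moment is B♭ major triad (B♭, D, F); G5 is not a chord tone.
It is approached by step up from F5 and left by leap down to B♭4.
Step in, leap out, on a weak beat — an escape tone.

Escape tone.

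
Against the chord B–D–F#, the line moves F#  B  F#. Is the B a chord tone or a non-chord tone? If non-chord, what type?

B minor triad contains B, D, F#; B is the root, so it is a chord tone.

Chord tone (the root of B minor triad).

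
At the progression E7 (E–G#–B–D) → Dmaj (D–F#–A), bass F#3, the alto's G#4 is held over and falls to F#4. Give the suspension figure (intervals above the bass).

At the second chord the bass is F#3. The suspended G#4 lies a ninth above the bass; after resolving down by step to F#4, the interval above the bass becomes an octave.
Suspension figures are named by those two intervals: 9–8.

9–8 suspension.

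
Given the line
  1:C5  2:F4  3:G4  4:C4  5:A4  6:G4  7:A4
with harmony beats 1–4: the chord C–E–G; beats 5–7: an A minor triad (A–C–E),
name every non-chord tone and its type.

The harmony at that moment is C major triad (C, E, G); F4 is not a chord tone.
It is approached by leap down from C5 and left by step up to G4.
Leap in, step out — an appoggiatura.
The harmony at that moment is A minor triad (A, C, E); G4 is not a chord tone.
It is approached by step down from A4 and left by step up to A4.
Step away and step back to the same note — a neighbor tone (lower neighbor).

F4 (beat 2) — appoggiatura; G4 (beat 6) — neighbor tone.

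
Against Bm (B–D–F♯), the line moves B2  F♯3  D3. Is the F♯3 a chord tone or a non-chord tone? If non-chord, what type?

B minor triad contains B, D, F♯; F♯ is the fifth, so it is a chord tone.

Chord tone (the fifth of B minor triad).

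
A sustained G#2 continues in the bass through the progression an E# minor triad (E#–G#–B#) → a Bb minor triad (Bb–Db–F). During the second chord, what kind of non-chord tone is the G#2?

Pedal tone (pedal point).

The harmony at that moment is Bb minor triad (Bb, Db, F); G#2 is not a chord tone.
It is held over (the same pitch as the preceding G#2) and then sustained as the same pitch into the next harmony.
Sustained through a change of harmony — a pedal tone.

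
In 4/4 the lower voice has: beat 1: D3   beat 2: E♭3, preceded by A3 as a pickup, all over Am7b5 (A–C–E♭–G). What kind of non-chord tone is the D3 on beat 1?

Appoggiatura.

The harmony at that moment is A half-diminished seventh chord (A, C, E♭, G); D3 is not a chord tone.
It is approached by leap down from A3 and left by step up to E♭3.
Leap in, step out, metrically accented — an appoggiatura.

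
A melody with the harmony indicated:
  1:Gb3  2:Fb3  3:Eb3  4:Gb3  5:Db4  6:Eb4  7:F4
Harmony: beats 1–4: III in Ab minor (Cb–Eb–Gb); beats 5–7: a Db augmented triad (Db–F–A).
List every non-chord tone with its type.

The harmony at that moment is Cb major triad (Cb, Eb, Gb); Fb3 is not a chord tone.
It is approached by step down from Gb3 and left by step down to Eb3.
Step in, step out in the same direction — a passing tone.
The harmony at that moment is Db augmented triad (Db, F, A); Eb4 is not a chord tone.
It is approached by step up from Db4 and left by step up to F4.
Step in, step out in the same direction — a passing tone.

Fb3 (beat 2) — passing tone; Eb4 (beat 6) — passing tone.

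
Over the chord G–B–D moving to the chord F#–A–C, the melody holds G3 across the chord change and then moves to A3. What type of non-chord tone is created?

The harmony at that moment is F# diminished triad (F#, A, C); G3 is not a chord tone.
It is held over (the same pitch as the preceding G3) and left by step up to A3.
Held over from the previous chord and resolving up by step — a retardation.

G3 is a retardation.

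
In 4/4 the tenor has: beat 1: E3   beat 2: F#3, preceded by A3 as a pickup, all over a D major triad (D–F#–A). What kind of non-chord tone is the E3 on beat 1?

Appoggiatura.

The harmony at that moment is D major triad (D, F#, A); E3 is not a chord tone.
It is approached by leap down from A3 and left by step up to F#3.
Leap in, step out, metrically accented — an appoggiatura.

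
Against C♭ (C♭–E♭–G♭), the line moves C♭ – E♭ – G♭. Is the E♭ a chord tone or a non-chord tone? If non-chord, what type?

Chord tone (the third of Cb major triad).

Cb major triad contains C♭, E♭, G♭; E♭ is the third, so it is a chord tone.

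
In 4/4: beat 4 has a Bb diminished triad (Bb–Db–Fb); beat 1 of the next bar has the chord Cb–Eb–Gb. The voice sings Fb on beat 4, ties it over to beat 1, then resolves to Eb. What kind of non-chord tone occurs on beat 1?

Suspension.

The harmony at that moment is Cb major triad (Cb, Eb, Gb); Fb is not a chord tone.
It is held over (the same pitch as the preceding Fb) and left by step down to Eb.
Held over from the previous chord and resolving down by step — a suspension.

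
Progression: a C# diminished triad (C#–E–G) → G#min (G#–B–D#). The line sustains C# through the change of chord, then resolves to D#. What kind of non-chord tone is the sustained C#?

The harmony at that moment is G# minor triad (G#, B, D#); C# is not a chord tone.
It is held over (the same pitch as the preceding C#) and left by step up to D#.
Held over from the previous chord and resolving up by step — a retardation.

C# is a retardation.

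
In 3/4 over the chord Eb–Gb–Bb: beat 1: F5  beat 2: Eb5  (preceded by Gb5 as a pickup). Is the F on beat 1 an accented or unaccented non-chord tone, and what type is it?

The harmony at that moment is Eb minor triad (Eb, Gb, Bb); F5 is not a chord tone.
It is approached by step down from Gb5 and left by step down to Eb5.
Step in, step out in the same direction — a passing tone.
It falls on the downbeat, so it is accented.

Accented passing tone.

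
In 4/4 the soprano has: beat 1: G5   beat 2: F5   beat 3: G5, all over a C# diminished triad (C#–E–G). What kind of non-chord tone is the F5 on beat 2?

Lower neighbor tone.

The harmony at that moment is C# diminished triad (C#, E, G); F5 is not a chord tone.
It is approached by step down from G5 and left by step up to G5.
Step away and step back to the same note — a neighbor tone (lower neighbor).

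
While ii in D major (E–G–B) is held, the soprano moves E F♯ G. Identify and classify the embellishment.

The harmony at that moment is E minor triad (E, G, B); F♯ is not a chord tone.
It is approached by step up from E and left by step up to G.
Step in, step out in the same direction — a passing tone.

F♯ is a passing tone.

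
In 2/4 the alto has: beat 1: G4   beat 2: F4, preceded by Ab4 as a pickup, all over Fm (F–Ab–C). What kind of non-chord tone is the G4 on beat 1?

Passing tone.

The harmony at that moment is F minor triad (F, Ab, C); G4 is not a chord tone.
It is approached by step down from Ab4 and left by step down to F4.
Step in, step out in the same direction — a passing tone.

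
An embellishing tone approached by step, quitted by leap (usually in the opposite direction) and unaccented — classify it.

Approach: by step. Departure: by leap. Metric position: weak.
Step in, leap out, from a weak position — an escape tone (échappée). (It is the mirror image of the appoggiatura, which leaps in and steps out on a strong beat.)

Escape tone.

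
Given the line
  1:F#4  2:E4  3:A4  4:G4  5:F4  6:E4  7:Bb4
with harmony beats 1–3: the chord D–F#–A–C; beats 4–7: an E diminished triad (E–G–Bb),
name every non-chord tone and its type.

E4 (beat 2) — escape tone; F4 (beat 5) — passing tone.

The harmony at that moment is D dominant seventh chord (D, F#, A, C); E4 is not a chord tone.
It is approached by step down from F#4 and left by leap up to A4.
Step in, leap out — an escape tone.
The harmony at that moment is E diminished triad (E, G, Bb); F4 is not a chord tone.
It is approached by step down from G4 and left by step down to E4.
Step in, step out in the same direction — a passing tone.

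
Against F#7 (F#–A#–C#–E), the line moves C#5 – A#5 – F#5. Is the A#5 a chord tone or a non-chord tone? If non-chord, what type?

F# dominant seventh chord contains F#, A#, C#, E; A# is the third, so it is a chord tone.

Chord tone (the third of F# dominant seventh chord).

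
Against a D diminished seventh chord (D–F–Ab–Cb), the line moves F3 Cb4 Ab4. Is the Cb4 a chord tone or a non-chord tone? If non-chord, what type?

D diminished seventh chord contains D, F, Ab, Cb; Cb is the seventh, so it is a chord tone.

Chord tone (the seventh of D diminished seventh chord).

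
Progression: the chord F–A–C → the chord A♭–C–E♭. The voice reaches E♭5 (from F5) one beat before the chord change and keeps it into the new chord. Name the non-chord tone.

E♭5 is an anticipation.

The harmony at that moment is F major triad (F, A, C); E♭5 is not a chord tone.
It is approached by step down from F5 and then sustained as the same pitch into the next harmony.
Arriving early and becoming a chord tone when the harmony changes — an anticipation.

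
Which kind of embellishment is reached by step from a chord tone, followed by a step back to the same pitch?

Neighbor tone.

Approach: by step. Departure: by step in the opposite direction, back to the starting pitch.
Stepwise on both sides but reversing to return to the same chord tone — a neighbor tone. (Had it continued onward in the same direction it would be a passing tone instead.)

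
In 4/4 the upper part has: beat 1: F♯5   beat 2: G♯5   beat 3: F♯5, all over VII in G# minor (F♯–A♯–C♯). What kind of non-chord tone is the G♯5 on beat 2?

The harmony at that moment is F♯ major triad (F♯, A♯, C♯); G♯5 is not a chord tone.
It is approached by step up from F♯5 and left by step down to F♯5.
Step away and step back to the same note — a neighbor tone (upper neighbor).

Upper neighbor tone.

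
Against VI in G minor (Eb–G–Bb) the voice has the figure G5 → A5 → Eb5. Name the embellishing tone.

The harmony at that moment is Eb major triad (Eb, G, Bb); A5 is not a chord tone.
It is approached by step up from G5 and left by leap down to Eb5.
Step in, leap out — an escape tone.

A5 is an escape tone.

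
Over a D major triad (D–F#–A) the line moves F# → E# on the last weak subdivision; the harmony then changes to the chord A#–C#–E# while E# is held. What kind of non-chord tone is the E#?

E# is an anticipation.

The harmony at that moment is D major triad (D, F#, A); E# is not a chord tone.
It is approached by step down from F# and then sustained as the same pitch into the next harmony.
Arriving early and becoming a chord tone when the harmony changes — an anticipation.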